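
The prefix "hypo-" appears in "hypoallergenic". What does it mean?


Prefix: hypo-
Example: hypoallergenic (hypo- + allergenic)
Meaning = under / below normal


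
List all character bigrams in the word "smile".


Word: "smile" (length 5)
Number of bigrams = 5 - 2 + 1 = 4
  Position 0: "sm"
  Position 1: "mi"
  Position 2: "il"
  Position 3: "le"
Bigrams = "sm", "mi", "il", "le"


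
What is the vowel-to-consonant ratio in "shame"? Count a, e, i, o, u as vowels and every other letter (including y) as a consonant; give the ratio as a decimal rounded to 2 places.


Word: "shame"
Vowels (a,e,i,o,u): 2
Consonants: 3
Ratio = 2/3
= 0.67


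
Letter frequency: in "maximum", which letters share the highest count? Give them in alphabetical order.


Word: "maximum"
Letter counts:
  'a': 1
  'i': 1
  'm': 3
  'u': 1
  'x': 1
Maximum count = 3
Most frequent = 'm' (3 times each)


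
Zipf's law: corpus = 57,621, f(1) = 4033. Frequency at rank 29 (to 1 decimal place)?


Zipf's law: f(r) = f(1) / r
f(1) = 4033
f(29) = 4033 / 29
= 139.1 occurrences


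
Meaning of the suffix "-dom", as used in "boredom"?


Suffix: -dom
As in: boredom -> bore + -dom
Meaning = state / realm


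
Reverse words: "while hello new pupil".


Original: "while hello new pupil"
Words (1..n): while | hello | new | pupil
Reversed (n..1): pupil | new | hello | while
Result = "pupil new hello while"


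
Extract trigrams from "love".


Word: "love" (length 4)
Number of trigrams = 4 - 3 + 1 = 2
  Position 0: "lov"
  Position 1: "ove"
Trigrams = "lov", "ove"


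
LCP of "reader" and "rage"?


Word 1: "reader"
Word 2: "rage"
Comparing from start:
  Pos 0: 'r' == 'r'
  Pos 1: 'e' != 'a' (stop)
LCP = "r" (length 1)


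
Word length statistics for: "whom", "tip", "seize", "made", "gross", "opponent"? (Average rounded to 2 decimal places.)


Lengths: "whom"=4, "tip"=3, "seize"=5, "made"=4, "gross"=5, "opponent"=8
Sum = 29, Count = 6
Average = 29/6 = 4.83
= avg=4.83, min=3, max=8


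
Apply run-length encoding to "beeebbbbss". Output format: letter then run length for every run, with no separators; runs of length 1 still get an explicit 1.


String: "beeebbbbss"
Scanning for consecutive runs:
  'b' x 1
  'e' x 3
  'b' x 4
  's' x 2
RLE = "b1e3b4s2"


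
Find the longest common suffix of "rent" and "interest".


Word 1: "rent"
Word 2: "interest"
Comparing from end:
  Pos -1: 't' == 't'
  Pos -2: 'n' != 's' (stop)
LCS = "t" (length 1)


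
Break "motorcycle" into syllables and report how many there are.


Word: "motorcycle"
Syllable breakdown: mo / tor / cy / cle
Counting: 4 parts
= 4 syllables


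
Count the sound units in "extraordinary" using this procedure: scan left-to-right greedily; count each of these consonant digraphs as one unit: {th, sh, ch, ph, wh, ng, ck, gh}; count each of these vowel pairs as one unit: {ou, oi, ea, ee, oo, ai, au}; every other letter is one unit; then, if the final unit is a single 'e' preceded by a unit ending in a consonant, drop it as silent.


Word: "extraordinary" (13 letters)
Left-to-right scan:
  (1) 'e' (letter)
  (2) 'x' (letter)
  (3) 't' (letter)
  (4) 'r' (letter)
  (5) 'a' (letter)
  (6) 'o' (letter)
  (7) 'r' (letter)
  (8) 'd' (letter)
  (9) 'i' (letter)
  (10) 'n' (letter)
  (11) 'a' (letter)
  (12) 'r' (letter)
  (13) 'y' (letter)
Units from scan: 13
Sound units = 13 units


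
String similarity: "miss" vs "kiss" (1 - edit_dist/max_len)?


Word 1: "miss" (length 4)
Word 2: "kiss" (length 4)
One optimal edit sequence:
  1. substitute 'm' -> 'k'  (+1)
  2. keep 'i'
  3. keep 's'
  4. keep 's'
Edit distance = 1
Max length = max(4, 4) = 4
Similarity = 1 - 1/4
= 0.7500


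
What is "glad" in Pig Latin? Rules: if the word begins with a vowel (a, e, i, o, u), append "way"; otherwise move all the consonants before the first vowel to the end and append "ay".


Word: "glad"
Starts with consonant(s) → move to end, add 'ay'
Consonant cluster: "gl"
Pig Latin = "adglay"


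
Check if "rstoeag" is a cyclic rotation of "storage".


Word: "storage", Candidate: "rstoeag"
Method: check if candidate is substring of word+word
"storagestorage" contains "rstoeag"? No
Is rotation = No


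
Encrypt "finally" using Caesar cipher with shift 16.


Word: "finally"
Shift: 16
Each letter → (letter + shift) mod 26:
  'f' (5) + 16 = 21 → 'v'
  'i' (8) + 16 = 24 → 'y'
  'n' (13) + 16 = 3 → 'd'
  'a' (0) + 16 = 16 → 'q'
  'l' (11) + 16 = 1 → 'b'
  'l' (11) + 16 = 1 → 'b'
  'y' (24) + 16 = 14 → 'o'
Result = "vydqbbo"


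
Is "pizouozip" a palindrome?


Word: "pizouozip"
Reversed: "pizouozip"
Forward == Backward? pizouozip == pizouozip
Palindrome = Yes


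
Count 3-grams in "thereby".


Word: "thereby" (length 7)
Number of 3-grams = length - 3 + 1 = 7 - 3 + 1
= 5


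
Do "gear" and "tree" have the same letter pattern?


Pattern of "gear": [0, 1, 2, 3]
Pattern of "tree": [0, 1, 2, 2]
Patterns do not match
Same pattern = No


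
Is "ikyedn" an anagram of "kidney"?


Word 1: "kidney" → sorted: deikny
Word 2: "ikyedn" → sorted: deikny
Same letters? deikny == deikny
Anagram = Yes


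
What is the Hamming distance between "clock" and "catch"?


Comparing character by character (same length = 5):
  Pos 0: 'c' vs 'c' =
  Pos 1: 'l' vs 'a' !=
  Pos 2: 'o' vs 't' !=
  Pos 3: 'c' vs 'c' =
  Pos 4: 'k' vs 'h' !=
Hamming distance = 3


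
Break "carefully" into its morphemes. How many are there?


Word: "carefully"
Morphemes: care + -ful + -ly
Each morpheme carries meaning
= 3 morphemes


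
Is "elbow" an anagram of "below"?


Word 1: "below" → sorted: below
Word 2: "elbow" → sorted: below
Same letters? below == below
Anagram = Yes


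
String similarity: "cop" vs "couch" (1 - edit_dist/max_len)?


Word 1: "cop" (length 3)
Word 2: "couch" (length 5)
One optimal edit sequence:
  1. keep 'c'
  2. keep 'o'
  3. insert 'u'  (+1)
  4. insert 'c'  (+1)
  5. substitute 'p' -> 'h'  (+1)
Edit distance = 3
Max length = max(3, 5) = 5
Similarity = 1 - 3/5
= 0.4000


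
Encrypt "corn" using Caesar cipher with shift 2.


Word: "corn"
Shift: 2
Each letter → (letter + shift) mod 26:
  'c' (2) + 2 = 4 → 'e'
  'o' (14) + 2 = 16 → 'q'
  'r' (17) + 2 = 19 → 't'
  'n' (13) + 2 = 15 → 'p'
Result = "eqtp"


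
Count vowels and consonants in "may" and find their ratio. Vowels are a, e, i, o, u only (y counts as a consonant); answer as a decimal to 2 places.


Word: "may"
Vowels (a,e,i,o,u): 1
Consonants: 2
Ratio = 1/2
= 0.50


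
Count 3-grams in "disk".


Word: "disk" (length 4)
Number of 3-grams = length - 3 + 1 = 4 - 3 + 1
= 2


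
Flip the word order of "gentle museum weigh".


Original: "gentle museum weigh"
Words (1..n): gentle | museum | weigh
Reversed (n..1): weigh | museum | gentle
Result = "weigh museum gentle"


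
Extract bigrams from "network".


Word: "network" (length 7)
Number of bigrams = 7 - 2 + 1 = 6
  Position 0: "ne"
  Position 1: "et"
  Position 2: "tw"
  Position 3: "wo"
  Position 4: "or"
  Position 5: "rk"
Bigrams = "ne", "et", "tw", "wo", "or", "rk"


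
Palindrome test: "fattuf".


Word: "fattuf"
Reversed: "futtaf"
Forward == Backward? fattuf != futtaf
Palindrome = No


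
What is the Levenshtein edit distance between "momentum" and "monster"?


Word 1: "momentum" (length 8)
Word 2: "monster" (length 7)
One optimal edit sequence (insert/delete/substitute each cost 1):
  1. keep 'm'
  2. keep 'o'
  3. delete 'm'  (+1)
  4. substitute 'e' -> 'n'  (+1)
  5. substitute 'n' -> 's'  (+1)
  6. keep 't'
  7. substitute 'u' -> 'e'  (+1)
  8. substitute 'm' -> 'r'  (+1)
Total edit operations: 5
Edit distance = 5


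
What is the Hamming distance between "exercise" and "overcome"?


Comparing character by character (same length = 8):
  Pos 0: 'e' vs 'o' !=
  Pos 1: 'x' vs 'v' !=
  Pos 2: 'e' vs 'e' =
  Pos 3: 'r' vs 'r' =
  Pos 4: 'c' vs 'c' =
  Pos 5: 'i' vs 'o' !=
  Pos 6: 's' vs 'm' !=
  Pos 7: 'e' vs 'e' =
Hamming distance = 4


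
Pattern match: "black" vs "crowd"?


Pattern of "black": [0, 1, 2, 3, 4]
Pattern of "crowd": [0, 1, 2, 3, 4]
Patterns match
Same pattern = Yes


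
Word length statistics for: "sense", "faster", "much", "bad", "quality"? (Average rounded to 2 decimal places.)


Lengths: "sense"=5, "faster"=6, "much"=4, "bad"=3, "quality"=7
Sum = 25, Count = 5
Average = 25/5 = 5.00
= avg=5.00, min=3, max=7


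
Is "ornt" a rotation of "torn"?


Word: "torn", Candidate: "ornt"
Method: check if candidate is substring of word+word
"torntorn" contains "ornt"? Yes
Is rotation = Yes


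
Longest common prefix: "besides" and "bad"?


Word 1: "besides"
Word 2: "bad"
Comparing from start:
  Pos 0: 'b' == 'b'
  Pos 1: 'e' != 'a' (stop)
LCP = "b" (length 1)


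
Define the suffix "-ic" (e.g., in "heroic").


Suffix: -ic
Example: heroic (hero + -ic)
Meaning = relating to


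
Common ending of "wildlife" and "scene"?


Word 1: "wildlife"
Word 2: "scene"
Comparing from end:
  Pos -1: 'e' == 'e'
  Pos -2: 'f' != 'n' (stop)
LCS = "e" (length 1)


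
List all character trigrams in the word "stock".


Word: "stock" (length 5)
Number of trigrams = 5 - 3 + 1 = 3
  Position 0: "sto"
  Position 1: "toc"
  Position 2: "ock"
Trigrams = "sto", "toc", "ock"


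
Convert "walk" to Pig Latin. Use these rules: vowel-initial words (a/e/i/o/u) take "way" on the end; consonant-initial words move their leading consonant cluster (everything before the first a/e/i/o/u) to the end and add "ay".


Word: "walk"
Starts with consonant(s) → move to end, add 'ay'
Consonant cluster: "w"
Pig Latin = "alkway"


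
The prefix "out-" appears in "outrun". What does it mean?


Prefix: out-
As in: outrun -> out- + run
Meaning = surpass


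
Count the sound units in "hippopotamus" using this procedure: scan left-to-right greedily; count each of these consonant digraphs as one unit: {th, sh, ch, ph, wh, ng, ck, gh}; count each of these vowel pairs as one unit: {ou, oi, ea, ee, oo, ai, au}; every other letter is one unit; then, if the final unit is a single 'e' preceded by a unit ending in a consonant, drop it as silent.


Word: "hippopotamus" (12 letters)
Left-to-right scan:
  (1) 'h' (letter)
  (2) 'i' (letter)
  (3) 'p' (letter)
  (4) 'p' (letter)
  (5) 'o' (letter)
  (6) 'p' (letter)
  (7) 'o' (letter)
  (8) 't' (letter)
  (9) 'a' (letter)
  (10) 'm' (letter)
  (11) 'u' (letter)
  (12) 's' (letter)
Units from scan: 12
Sound units = 12 units


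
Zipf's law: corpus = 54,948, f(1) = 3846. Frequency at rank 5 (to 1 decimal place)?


Zipf's law: f(r) = f(1) / r
f(1) = 3846
f(5) = 3846 / 5
= 769.2 occurrences


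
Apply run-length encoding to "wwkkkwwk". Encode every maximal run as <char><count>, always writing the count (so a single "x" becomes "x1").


String: "wwkkkwwk"
Scanning for consecutive runs:
  'w' x 2
  'k' x 3
  'w' x 2
  'k' x 1
RLE = "w2k3w2k1"


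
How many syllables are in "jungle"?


Word: "jungle"
Syllable breakdown: jun-gle
Counting: 2 parts
= 2 syllables


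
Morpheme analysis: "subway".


Word: "subway"
Morphemes: sub- + way
Each morpheme carries meaning
= 2 morphemes


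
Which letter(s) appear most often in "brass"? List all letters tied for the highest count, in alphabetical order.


Word: "brass"
Letter counts:
  'a': 1
  'b': 1
  'r': 1
  's': 2
Maximum count = 2
Most frequent = 's' (2 times each)


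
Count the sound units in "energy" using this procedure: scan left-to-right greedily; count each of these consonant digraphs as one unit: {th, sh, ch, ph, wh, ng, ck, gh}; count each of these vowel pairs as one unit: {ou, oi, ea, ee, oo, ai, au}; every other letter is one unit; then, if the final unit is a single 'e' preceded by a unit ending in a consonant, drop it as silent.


Word: "energy" (6 letters)
Left-to-right scan:
  [1] 'e' (letter)
  [2] 'n' (letter)
  [3] 'e' (letter)
  [4] 'r' (letter)
  [5] 'g' (letter)
  [6] 'y' (letter)
Units from scan: 6
Sound units = 6 units


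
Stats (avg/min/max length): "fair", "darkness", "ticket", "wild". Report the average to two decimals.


Lengths: "fair"=4, "darkness"=8, "ticket"=6, "wild"=4
Sum = 22, Count = 4
Average = 22/4 = 5.50
= avg=5.50, min=4, max=8


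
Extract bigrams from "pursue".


Word: "pursue" (length 6)
Number of bigrams = 6 - 2 + 1 = 5
  Position 0: "pu"
  Position 1: "ur"
  Position 2: "rs"
  Position 3: "su"
  Position 4: "ue"
Bigrams = "pu", "ur", "rs", "su", "ue"


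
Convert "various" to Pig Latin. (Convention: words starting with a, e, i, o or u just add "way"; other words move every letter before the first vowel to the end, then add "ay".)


Word: "various"
Starts with consonant(s) → move to end, add 'ay'
Consonant cluster: "v"
Pig Latin = "ariousvay"


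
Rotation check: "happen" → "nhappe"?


Word: "happen", Candidate: "nhappe"
Method: check if candidate is substring of word+word
"happenhappen" contains "nhappe"? Yes
Is rotation = Yes


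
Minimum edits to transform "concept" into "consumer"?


Word 1: "concept" (length 7)
Word 2: "consumer" (length 8)
One optimal edit sequence (insert/delete/substitute each cost 1):
  1. keep 'c'
  2. keep 'o'
  3. keep 'n'
  4. insert 's'  (+1)
  5. substitute 'c' -> 'u'  (+1)
  6. substitute 'e' -> 'm'  (+1)
  7. substitute 'p' -> 'e'  (+1)
  8. substitute 't' -> 'r'  (+1)
Total edit operations: 5
Edit distance = 5


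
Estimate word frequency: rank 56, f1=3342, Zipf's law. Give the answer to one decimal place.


Zipf's law: f(r) = f(1) / r
f(1) = 3342
f(56) = 3342 / 56
= 59.7 occurrences


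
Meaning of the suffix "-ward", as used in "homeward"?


Suffix: -ward
Example: homeward = home + -ward
Meaning = in the direction of


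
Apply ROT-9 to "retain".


Word: "retain"
Shift: 9
Each letter → (letter + shift) mod 26:
  'r' (17) + 9 = 0 → 'a'
  'e' (4) + 9 = 13 → 'n'
  't' (19) + 9 = 2 → 'c'
  'a' (0) + 9 = 9 → 'j'
  'i' (8) + 9 = 17 → 'r'
  'n' (13) + 9 = 22 → 'w'
Result = "ancjrw"


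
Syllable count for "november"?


Word: "november"
Syllable breakdown: no-vem-ber
Counting: 3 parts
= 3 syllables


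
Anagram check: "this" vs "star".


Word 1: "this" → sorted: hist
Word 2: "star" → sorted: arst
Same letters? hist != arst
Anagram = No


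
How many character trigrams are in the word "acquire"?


Word: "acquire" (length 7)
Number of 3-grams = length - 3 + 1 = 7 - 3 + 1
= 5


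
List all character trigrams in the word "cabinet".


Word: "cabinet" (length 7)
Number of trigrams = 7 - 3 + 1 = 5
  Position 0: "cab"
  Position 1: "abi"
  Position 2: "bin"
  Position 3: "ine"
  Position 4: "net"
Trigrams = "cab", "abi", "bin", "ine", "net"


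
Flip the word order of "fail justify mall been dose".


Original: "fail justify mall been dose"
Words (1..n): fail | justify | mall | been | dose
Reversed (n..1): dose | been | mall | justify | fail
Result = "dose been mall justify fail"


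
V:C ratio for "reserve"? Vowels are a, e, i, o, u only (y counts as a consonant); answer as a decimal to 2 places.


Word: "reserve"
Vowels (a,e,i,o,u): 3
Consonants: 4
Ratio = 3/4
= 0.75


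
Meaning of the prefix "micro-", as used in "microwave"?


Prefix: micro-
As in: microwave -> micro- + wave
Meaning = small


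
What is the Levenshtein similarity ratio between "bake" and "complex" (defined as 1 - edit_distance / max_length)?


Word 1: "bake" (length 4)
Word 2: "complex" (length 7)
One optimal edit sequence:
  1. insert 'c'  (+1)
  2. insert 'o'  (+1)
  3. substitute 'b' -> 'm'  (+1)
  4. substitute 'a' -> 'p'  (+1)
  5. substitute 'k' -> 'l'  (+1)
  6. keep 'e'
  7. insert 'x'  (+1)
Edit distance = 6
Max length = max(4, 7) = 7
Similarity = 1 - 6/7
= 0.1429


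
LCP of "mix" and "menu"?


Word 1: "mix"
Word 2: "menu"
Comparing from start:
  Pos 0: 'm' == 'm'
  Pos 1: 'i' != 'e' (stop)
LCP = "m" (length 1)


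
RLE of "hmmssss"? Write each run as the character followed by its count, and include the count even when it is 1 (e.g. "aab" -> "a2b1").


String: "hmmssss"
Scanning for consecutive runs:
  'h' x 1
  'm' x 2
  's' x 4
RLE = "h1m2s4"


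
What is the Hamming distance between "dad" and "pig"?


Comparing character by character (same length = 3):
  Pos 0: 'd' vs 'p' !=
  Pos 1: 'a' vs 'i' !=
  Pos 2: 'd' vs 'g' !=
Hamming distance = 3


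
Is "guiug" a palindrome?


Word: "guiug"
Reversed: "guiug"
Forward == Backward? guiug == guiug
Palindrome = Yes


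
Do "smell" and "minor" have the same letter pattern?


Pattern of "smell": [0, 1, 2, 3, 3]
Pattern of "minor": [0, 1, 2, 3, 4]
Patterns do not match
Same pattern = No


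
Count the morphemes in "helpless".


Word: "helpless"
Morphemes: help + -less
Each morpheme carries meaning
= 2 morphemes


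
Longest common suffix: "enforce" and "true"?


Word 1: "enforce"
Word 2: "true"
Comparing from end:
  Pos -1: 'e' == 'e'
  Pos -2: 'c' != 'u' (stop)
LCS = "e" (length 1)


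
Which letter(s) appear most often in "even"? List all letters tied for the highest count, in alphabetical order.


Word: "even"
Letter counts:
  'e': 2
  'n': 1
  'v': 1
Maximum count = 2
Most frequent = 'e' (2 times each)


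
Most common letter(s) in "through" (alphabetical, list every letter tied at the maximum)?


Word: "through"
Letter counts:
  'g': 1
  'h': 2
  'o': 1
  'r': 1
  't': 1
  'u': 1
Maximum count = 2
Most frequent = 'h' (2 times each)


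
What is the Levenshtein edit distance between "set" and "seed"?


Word 1: "set" (length 3)
Word 2: "seed" (length 4)
One optimal edit sequence (insert/delete/substitute each cost 1):
  1. keep 's'
  2. insert 'e'  (+1)
  3. keep 'e'
  4. substitute 't' -> 'd'  (+1)
Total edit operations: 2
Edit distance = 2


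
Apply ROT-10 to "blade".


Word: "blade"
Shift: 10
Each letter → (letter + shift) mod 26:
  'b' (1) + 10 = 11 → 'l'
  'l' (11) + 10 = 21 → 'v'
  'a' (0) + 10 = 10 → 'k'
  'd' (3) + 10 = 13 → 'n'
  'e' (4) + 10 = 14 → 'o'
Result = "lvkno"


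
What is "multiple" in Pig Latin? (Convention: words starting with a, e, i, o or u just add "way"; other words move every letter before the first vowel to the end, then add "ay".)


Word: "multiple"
Starts with consonant(s) → move to end, add 'ay'
Consonant cluster: "m"
Pig Latin = "ultiplemay"


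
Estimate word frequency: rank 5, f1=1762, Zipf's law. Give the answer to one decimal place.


Zipf's law: f(r) = f(1) / r
f(1) = 1762
f(5) = 1762 / 5
= 352.4 occurrences


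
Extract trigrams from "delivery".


Word: "delivery" (length 8)
Number of trigrams = 8 - 3 + 1 = 6
  Position 0: "del"
  Position 1: "eli"
  Position 2: "liv"
  Position 3: "ive"
  Position 4: "ver"
  Position 5: "ery"
Trigrams = "del", "eli", "liv", "ive", "ver", "ery"


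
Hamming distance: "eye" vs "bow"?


Comparing character by character (same length = 3):
  Pos 0: 'e' vs 'b' !=
  Pos 1: 'y' vs 'o' !=
  Pos 2: 'e' vs 'w' !=
Hamming distance = 3


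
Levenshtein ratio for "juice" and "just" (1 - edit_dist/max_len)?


Word 1: "juice" (length 5)
Word 2: "just" (length 4)
One optimal edit sequence:
  1. keep 'j'
  2. keep 'u'
  3. delete 'i'  (+1)
  4. substitute 'c' -> 's'  (+1)
  5. substitute 'e' -> 't'  (+1)
Edit distance = 3
Max length = max(5, 4) = 5
Similarity = 1 - 3/5
= 0.4000


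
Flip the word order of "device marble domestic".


Original: "device marble domestic"
Words (1..n): device | marble | domestic
Reversed (n..1): domestic | marble | device
Result = "domestic marble device"


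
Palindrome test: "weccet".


Word: "weccet"
Reversed: "teccew"
Forward == Backward? weccet != teccew
Palindrome = No


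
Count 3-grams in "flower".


Word: "flower" (length 6)
Number of 3-grams = length - 3 + 1 = 6 - 3 + 1
= 4


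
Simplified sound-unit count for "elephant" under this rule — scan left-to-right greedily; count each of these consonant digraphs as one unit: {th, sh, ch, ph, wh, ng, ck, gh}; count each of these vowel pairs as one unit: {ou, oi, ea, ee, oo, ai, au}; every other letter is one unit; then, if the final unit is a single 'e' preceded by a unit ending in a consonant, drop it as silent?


Word: "elephant" (8 letters)
Left-to-right scan:
  1. 'e' (letter)
  2. 'l' (letter)
  3. 'e' (letter)
  4. 'ph' (digraph)
  5. 'a' (letter)
  6. 'n' (letter)
  7. 't' (letter)
Units from scan: 7
Sound units = 7 units


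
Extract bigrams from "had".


Word: "had" (length 3)
Number of bigrams = 3 - 2 + 1 = 2
  Position 0: "ha"
  Position 1: "ad"
Bigrams = "ha", "ad"


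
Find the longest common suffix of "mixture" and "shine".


Word 1: "mixture"
Word 2: "shine"
Comparing from end:
  Pos -1: 'e' == 'e'
  Pos -2: 'r' != 'n' (stop)
LCS = "e" (length 1)


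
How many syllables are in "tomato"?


Word: "tomato"
Syllable breakdown: to-ma-to
Counting: 3 parts
= 3 syllables


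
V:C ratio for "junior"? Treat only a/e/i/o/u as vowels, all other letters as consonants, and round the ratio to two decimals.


Word: "junior"
Vowels (a,e,i,o,u): 3
Consonants: 3
Ratio = 3/3
= 1.00


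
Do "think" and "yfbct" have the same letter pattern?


Pattern of "think": [0, 1, 2, 3, 4]
Pattern of "yfbct": [0, 1, 2, 3, 4]
Patterns match
Same pattern = Yes


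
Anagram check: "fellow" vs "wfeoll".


Word 1: "fellow" → sorted: efllow
Word 2: "wfeoll" → sorted: efllow
Same letters? efllow == efllow
Anagram = Yes


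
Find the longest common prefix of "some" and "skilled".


Word 1: "some"
Word 2: "skilled"
Comparing from start:
  Pos 0: 's' == 's'
  Pos 1: 'o' != 'k' (stop)
LCP = "s" (length 1)


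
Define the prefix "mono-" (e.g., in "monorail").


Prefix: mono-
Example: monorail = mono- + rail
Meaning = one


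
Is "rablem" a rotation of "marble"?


Word: "marble", Candidate: "rablem"
Method: check if candidate is substring of word+word
"marblemarble" contains "rablem"? No
Is rotation = No


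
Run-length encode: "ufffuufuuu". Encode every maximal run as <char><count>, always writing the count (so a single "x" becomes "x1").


String: "ufffuufuuu"
Scanning for consecutive runs:
  'u' x 1
  'f' x 3
  'u' x 2
  'f' x 1
  'u' x 3
RLE = "u1f3u2f1u3"


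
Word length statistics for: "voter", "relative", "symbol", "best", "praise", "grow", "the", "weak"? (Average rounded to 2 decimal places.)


Lengths: "voter"=5, "relative"=8, "symbol"=6, "best"=4, "praise"=6, "grow"=4, "the"=3, "weak"=4
Sum = 40, Count = 8
Average = 40/8 = 5.00
= avg=5.00, min=3, max=8


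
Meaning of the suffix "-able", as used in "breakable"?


Suffix: -able
Example: breakable (break + -able)
Meaning = capable of


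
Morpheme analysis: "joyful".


Word: "joyful"
Morphemes: joy / -ful
Each morpheme carries meaning
= 2 morphemes


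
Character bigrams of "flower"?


Word: "flower" (length 6)
Number of bigrams = 6 - 2 + 1 = 5
  Position 0: "fl"
  Position 1: "lo"
  Position 2: "ow"
  Position 3: "we"
  Position 4: "er"
Bigrams = "fl", "lo", "ow", "we", "er"


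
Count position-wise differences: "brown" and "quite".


Comparing character by character (same length = 5):
  Pos 0: 'b' vs 'q' !=
  Pos 1: 'r' vs 'u' !=
  Pos 2: 'o' vs 'i' !=
  Pos 3: 'w' vs 't' !=
  Pos 4: 'n' vs 'e' !=
Hamming distance = 5


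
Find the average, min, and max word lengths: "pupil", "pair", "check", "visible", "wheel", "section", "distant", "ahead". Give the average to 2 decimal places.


Lengths: "pupil"=5, "pair"=4, "check"=5, "visible"=7, "wheel"=5, "section"=7, "distant"=7, "ahead"=5
Sum = 45, Count = 8
Average = 45/8 = 5.63
= avg=5.63, min=4, max=7


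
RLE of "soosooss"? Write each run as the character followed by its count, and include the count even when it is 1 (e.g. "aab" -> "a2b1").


String: "soosooss"
Scanning for consecutive runs:
  's' x 1
  'o' x 2
  's' x 1
  'o' x 2
  's' x 2
RLE = "s1o2s1o2s2"


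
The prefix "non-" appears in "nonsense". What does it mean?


Prefix: non-
Example: nonsense = non- + sense
Meaning = not


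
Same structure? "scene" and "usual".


Pattern of "scene": [0, 1, 2, 3, 2]
Pattern of "usual": [0, 1, 0, 2, 3]
Patterns do not match
Same pattern = No


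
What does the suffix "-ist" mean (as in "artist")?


Suffix: -ist
Example: artist (art + -ist)
Meaning = one who practices


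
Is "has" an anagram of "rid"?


Word 1: "rid" → sorted: dir
Word 2: "has" → sorted: ahs
Same letters? dir != ahs
Anagram = No


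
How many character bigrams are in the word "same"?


Word: "same" (length 4)
Number of 2-grams = length - 2 + 1 = 4 - 2 + 1
= 3


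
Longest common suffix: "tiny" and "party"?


Word 1: "tiny"
Word 2: "party"
Comparing from end:
  Pos -1: 'y' == 'y'
  Pos -2: 'n' != 't' (stop)
LCS = "y" (length 1)


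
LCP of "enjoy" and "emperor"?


Word 1: "enjoy"
Word 2: "emperor"
Comparing from start:
  Pos 0: 'e' == 'e'
  Pos 1: 'n' != 'm' (stop)
LCP = "e" (length 1)


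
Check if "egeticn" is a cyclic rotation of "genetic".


Word: "genetic", Candidate: "egeticn"
Method: check if candidate is substring of word+word
"geneticgenetic" contains "egeticn"? No
Is rotation = No


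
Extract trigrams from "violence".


Word: "violence" (length 8)
Number of trigrams = 8 - 3 + 1 = 6
  Position 0: "vio"
  Position 1: "iol"
  Position 2: "ole"
  Position 3: "len"
  Position 4: "enc"
  Position 5: "nce"
Trigrams = "vio", "iol", "ole", "len", "enc", "nce"


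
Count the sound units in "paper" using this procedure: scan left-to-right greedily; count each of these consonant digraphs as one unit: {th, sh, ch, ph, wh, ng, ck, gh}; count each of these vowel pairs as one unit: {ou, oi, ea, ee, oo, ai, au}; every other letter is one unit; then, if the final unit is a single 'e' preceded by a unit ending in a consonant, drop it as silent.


Word: "paper" (5 letters)
Left-to-right scan:
  1. 'p' (letter)
  2. 'a' (letter)
  3. 'p' (letter)
  4. 'e' (letter)
  5. 'r' (letter)
Units from scan: 5
Sound units = 5 units


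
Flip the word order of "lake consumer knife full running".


Original: "lake consumer knife full running"
Words (1..n): lake | consumer | knife | full | running
Reversed (n..1): running | full | knife | consumer | lake
Result = "running full knife consumer lake"


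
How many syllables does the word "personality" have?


Word: "personality"
Syllable breakdown: per / son / al / i / ty
Counting: 5 parts
= 5 syllables


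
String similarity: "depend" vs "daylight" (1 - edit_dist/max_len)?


Word 1: "depend" (length 6)
Word 2: "daylight" (length 8)
One optimal edit sequence:
  1. keep 'd'
  2. insert 'a'  (+1)
  3. insert 'y'  (+1)
  4. substitute 'e' -> 'l'  (+1)
  5. substitute 'p' -> 'i'  (+1)
  6. substitute 'e' -> 'g'  (+1)
  7. substitute 'n' -> 'h'  (+1)
  8. substitute 'd' -> 't'  (+1)
Edit distance = 7
Max length = max(6, 8) = 8
Similarity = 1 - 7/8
= 0.1250


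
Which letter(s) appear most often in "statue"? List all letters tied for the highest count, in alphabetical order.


Word: "statue"
Letter counts:
  'a': 1
  'e': 1
  's': 1
  't': 2
  'u': 1
Maximum count = 2
Most frequent = 't' (2 times each)


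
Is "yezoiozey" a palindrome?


Word: "yezoiozey"
Reversed: "yezoiozey"
Forward == Backward? yezoiozey == yezoiozey
Palindrome = Yes


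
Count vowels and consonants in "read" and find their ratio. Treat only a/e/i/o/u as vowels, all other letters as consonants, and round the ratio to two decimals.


Word: "read"
Vowels (a,e,i,o,u): 2
Consonants: 2
Ratio = 2/2
= 1.00


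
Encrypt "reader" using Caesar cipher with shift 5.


Word: "reader"
Shift: 5
Each letter → (letter + shift) mod 26:
  'r' (17) + 5 = 22 → 'w'
  'e' (4) + 5 = 9 → 'j'
  'a' (0) + 5 = 5 → 'f'
  'd' (3) + 5 = 8 → 'i'
  'e' (4) + 5 = 9 → 'j'
  'r' (17) + 5 = 22 → 'w'
Result = "wjfijw"


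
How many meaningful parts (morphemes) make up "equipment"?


Word: "equipment"
Morphemes: equip + -ment
Each morpheme carries meaning
= 2 morphemes


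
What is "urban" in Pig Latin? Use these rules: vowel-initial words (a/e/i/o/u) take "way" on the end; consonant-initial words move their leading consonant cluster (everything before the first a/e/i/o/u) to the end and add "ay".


Word: "urban"
Starts with vowel → add 'way'
Pig Latin = "urbanway"


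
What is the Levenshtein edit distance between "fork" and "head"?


Word 1: "fork" (length 4)
Word 2: "head" (length 4)
One optimal edit sequence (insert/delete/substitute each cost 1):
  1. substitute 'f' -> 'h'  (+1)
  2. substitute 'o' -> 'e'  (+1)
  3. substitute 'r' -> 'a'  (+1)
  4. substitute 'k' -> 'd'  (+1)
Total edit operations: 4
Edit distance = 4


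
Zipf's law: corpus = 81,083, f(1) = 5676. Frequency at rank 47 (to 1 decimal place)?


Zipf's law: f(r) = f(1) / r
f(1) = 5676
f(47) = 5676 / 47
= 120.8 occurrences


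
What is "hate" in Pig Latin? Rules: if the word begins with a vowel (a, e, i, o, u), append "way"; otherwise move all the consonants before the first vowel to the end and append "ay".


Word: "hate"
Starts with consonant(s) → move to end, add 'ay'
Consonant cluster: "h"
Pig Latin = "atehay"


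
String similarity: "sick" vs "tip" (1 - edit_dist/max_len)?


Word 1: "sick" (length 4)
Word 2: "tip" (length 3)
One optimal edit sequence:
  1. substitute 's' -> 't'  (+1)
  2. keep 'i'
  3. delete 'c'  (+1)
  4. substitute 'k' -> 'p'  (+1)
Edit distance = 3
Max length = max(4, 3) = 4
Similarity = 1 - 3/4
= 0.2500


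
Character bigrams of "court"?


Word: "court" (length 5)
Number of bigrams = 5 - 2 + 1 = 4
  Position 0: "co"
  Position 1: "ou"
  Position 2: "ur"
  Position 3: "rt"
Bigrams = "co", "ou", "ur", "rt"


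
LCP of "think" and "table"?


Word 1: "think"
Word 2: "table"
Comparing from start:
  Pos 0: 't' == 't'
  Pos 1: 'h' != 'a' (stop)
LCP = "t" (length 1)


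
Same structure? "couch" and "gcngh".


Pattern of "couch": [0, 1, 2, 0, 3]
Pattern of "gcngh": [0, 1, 2, 0, 3]
Patterns match
Same pattern = Yes


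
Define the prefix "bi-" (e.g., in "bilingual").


Prefix: bi-
Example: bilingual (bi- + lingual)
Meaning = two


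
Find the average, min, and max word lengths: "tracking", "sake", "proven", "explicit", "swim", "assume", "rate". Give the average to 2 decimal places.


Lengths: "tracking"=8, "sake"=4, "proven"=6, "explicit"=8, "swim"=4, "assume"=6, "rate"=4
Sum = 40, Count = 7
Average = 40/7 = 5.71
= avg=5.71, min=4, max=8


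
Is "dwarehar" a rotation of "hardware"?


Word: "hardware", Candidate: "dwarehar"
Method: check if candidate is substring of word+word
"hardwarehardware" contains "dwarehar"? Yes
Is rotation = Yes


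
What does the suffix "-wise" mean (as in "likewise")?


Suffix: -wise
Example: likewise (like + -wise)
Meaning = in the manner of


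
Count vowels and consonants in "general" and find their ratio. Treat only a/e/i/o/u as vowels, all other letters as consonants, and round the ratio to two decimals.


Word: "general"
Vowels (a,e,i,o,u): 3
Consonants: 4
Ratio = 3/4
= 0.75


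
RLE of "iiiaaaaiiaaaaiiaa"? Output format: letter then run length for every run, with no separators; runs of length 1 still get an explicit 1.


String: "iiiaaaaiiaaaaiiaa"
Scanning for consecutive runs:
  'i' x 3
  'a' x 4
  'i' x 2
  'a' x 4
  'i' x 2
  'a' x 2
RLE = "i3a4i2a4i2a2"


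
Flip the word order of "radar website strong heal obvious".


Original: "radar website strong heal obvious"
Words (1..n): radar | website | strong | heal | obvious
Reversed (n..1): obvious | heal | strong | website | radar
Result = "obvious heal strong website radar"


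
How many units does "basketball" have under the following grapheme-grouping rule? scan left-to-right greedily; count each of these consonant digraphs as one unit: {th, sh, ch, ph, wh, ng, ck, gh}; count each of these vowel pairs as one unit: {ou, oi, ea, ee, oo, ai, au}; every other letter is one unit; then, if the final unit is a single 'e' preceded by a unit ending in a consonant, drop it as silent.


Word: "basketball" (10 letters)
Left-to-right scan:
  (1) 'b' (letter)
  (2) 'a' (letter)
  (3) 's' (letter)
  (4) 'k' (letter)
  (5) 'e' (letter)
  (6) 't' (letter)
  (7) 'b' (letter)
  (8) 'a' (letter)
  (9) 'l' (letter)
  (10) 'l' (letter)
Units from scan: 10
Sound units = 10 units


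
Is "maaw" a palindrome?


Word: "maaw"
Reversed: "waam"
Forward == Backward? maaw != waam
Palindrome = No


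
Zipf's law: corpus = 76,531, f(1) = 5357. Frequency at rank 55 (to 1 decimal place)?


Zipf's law: f(r) = f(1) / r
f(1) = 5357
f(55) = 5357 / 55
= 97.4 occurrences


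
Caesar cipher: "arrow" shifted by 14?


Word: "arrow"
Shift: 14
Each letter → (letter + shift) mod 26:
  'a' (0) + 14 = 14 → 'o'
  'r' (17) + 14 = 5 → 'f'
  'r' (17) + 14 = 5 → 'f'
  'o' (14) + 14 = 2 → 'c'
  'w' (22) + 14 = 10 → 'k'
Result = "offck"


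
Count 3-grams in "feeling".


Word: "feeling" (length 7)
Number of 3-grams = length - 3 + 1 = 7 - 3 + 1
= 5


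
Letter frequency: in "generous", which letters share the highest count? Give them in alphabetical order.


Word: "generous"
Letter counts:
  'e': 2
  'g': 1
  'n': 1
  'o': 1
  'r': 1
  's': 1
  'u': 1
Maximum count = 2
Most frequent = 'e' (2 times each)


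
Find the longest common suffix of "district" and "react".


Word 1: "district"
Word 2: "react"
Comparing from end:
  Pos -1: 't' == 't'
  Pos -2: 'c' == 'c'
  Pos -3: 'i' != 'a' (stop)
LCS = "ct" (length 2)


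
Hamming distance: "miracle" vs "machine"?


Comparing character by character (same length = 7):
  Pos 0: 'm' vs 'm' =
  Pos 1: 'i' vs 'a' !=
  Pos 2: 'r' vs 'c' !=
  Pos 3: 'a' vs 'h' !=
  Pos 4: 'c' vs 'i' !=
  Pos 5: 'l' vs 'n' !=
  Pos 6: 'e' vs 'e' =
Hamming distance = 5


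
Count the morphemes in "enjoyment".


Word: "enjoyment"
Morphemes: en- + joy + -ment
Each morpheme carries meaning
= 3 morphemes


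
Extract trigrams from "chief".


Word: "chief" (length 5)
Number of trigrams = 5 - 3 + 1 = 3
  Position 0: "chi"
  Position 1: "hie"
  Position 2: "ief"
Trigrams = "chi", "hie", "ief"


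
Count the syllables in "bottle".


Word: "bottle"
Syllable breakdown: bot | tle
Counting: 2 parts
= 2 syllables


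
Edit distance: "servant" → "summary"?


Word 1: "servant" (length 7)
Word 2: "summary" (length 7)
One optimal edit sequence (insert/delete/substitute each cost 1):
  1. keep 's'
  2. substitute 'e' -> 'u'  (+1)
  3. substitute 'r' -> 'm'  (+1)
  4. substitute 'v' -> 'm'  (+1)
  5. keep 'a'
  6. substitute 'n' -> 'r'  (+1)
  7. substitute 't' -> 'y'  (+1)
Total edit operations: 5
Edit distance = 5


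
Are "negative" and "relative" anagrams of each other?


Word 1: "negative" → sorted: aeegintv
Word 2: "relative" → sorted: aeeilrtv
Same letters? aeegintv != aeeilrtv
Anagram = No


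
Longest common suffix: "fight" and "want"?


Word 1: "fight"
Word 2: "want"
Comparing from end:
  Pos -1: 't' == 't'
  Pos -2: 'h' != 'n' (stop)
LCS = "t" (length 1)


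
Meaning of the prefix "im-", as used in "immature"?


Prefix: im-
As in: immature -> im- + mature
Meaning = not / into


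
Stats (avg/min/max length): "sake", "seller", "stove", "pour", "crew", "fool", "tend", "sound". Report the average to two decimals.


Lengths: "sake"=4, "seller"=6, "stove"=5, "pour"=4, "crew"=4, "fool"=4, "tend"=4, "sound"=5
Sum = 36, Count = 8
Average = 36/8 = 4.50
= avg=4.50, min=4, max=6


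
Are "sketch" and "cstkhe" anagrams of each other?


Word 1: "sketch" → sorted: cehkst
Word 2: "cstkhe" → sorted: cehkst
Same letters? cehkst == cehkst
Anagram = Yes


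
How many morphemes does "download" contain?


Word: "download"
Morphemes: down- / load
Each morpheme carries meaning
= 2 morphemes


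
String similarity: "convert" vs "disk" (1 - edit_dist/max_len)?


Word 1: "convert" (length 7)
Word 2: "disk" (length 4)
One optimal edit sequence:
  1. delete 'c'  (+1)
  2. delete 'o'  (+1)
  3. delete 'n'  (+1)
  4. substitute 'v' -> 'd'  (+1)
  5. substitute 'e' -> 'i'  (+1)
  6. substitute 'r' -> 's'  (+1)
  7. substitute 't' -> 'k'  (+1)
Edit distance = 7
Max length = max(7, 4) = 7
Similarity = 1 - 7/7
= 0.0000


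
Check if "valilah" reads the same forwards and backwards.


Word: "valilah"
Reversed: "halilav"
Forward == Backward? valilah != halilav
Palindrome = No


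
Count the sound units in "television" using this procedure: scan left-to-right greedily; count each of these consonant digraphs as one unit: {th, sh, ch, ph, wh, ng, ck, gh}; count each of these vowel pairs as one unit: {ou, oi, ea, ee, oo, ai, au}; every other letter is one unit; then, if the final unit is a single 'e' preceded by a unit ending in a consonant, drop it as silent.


Word: "television" (10 letters)
Left-to-right scan:
  1. 't' (letter)
  2. 'e' (letter)
  3. 'l' (letter)
  4. 'e' (letter)
  5. 'v' (letter)
  6. 'i' (letter)
  7. 's' (letter)
  8. 'i' (letter)
  9. 'o' (letter)
  10. 'n' (letter)
Units from scan: 10
Sound units = 10 units


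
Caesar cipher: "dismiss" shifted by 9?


Word: "dismiss"
Shift: 9
Each letter → (letter + shift) mod 26:
  'd' (3) + 9 = 12 → 'm'
  'i' (8) + 9 = 17 → 'r'
  's' (18) + 9 = 1 → 'b'
  'm' (12) + 9 = 21 → 'v'
  'i' (8) + 9 = 17 → 'r'
  's' (18) + 9 = 1 → 'b'
  's' (18) + 9 = 1 → 'b'
Result = "mrbvrbb"


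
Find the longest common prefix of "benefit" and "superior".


Word 1: "benefit"
Word 2: "superior"
Comparing from start:
  Pos 0: 'b' != 's' (stop)
LCP = "" (length 0)


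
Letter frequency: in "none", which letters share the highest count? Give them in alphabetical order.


Word: "none"
Letter counts:
  'e': 1
  'n': 2
  'o': 1
Maximum count = 2
Most frequent = 'n' (2 times each)


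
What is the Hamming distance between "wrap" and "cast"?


Comparing character by character (same length = 4):
  Pos 0: 'w' vs 'c' !=
  Pos 1: 'r' vs 'a' !=
  Pos 2: 'a' vs 's' !=
  Pos 3: 'p' vs 't' !=
Hamming distance = 4


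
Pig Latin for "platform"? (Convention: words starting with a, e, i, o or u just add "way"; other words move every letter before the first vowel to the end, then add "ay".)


Word: "platform"
Starts with consonant(s) → move to end, add 'ay'
Consonant cluster: "pl"
Pig Latin = "atformplay"


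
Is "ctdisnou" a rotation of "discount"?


Word: "discount", Candidate: "ctdisnou"
Method: check if candidate is substring of word+word
"discountdiscount" contains "ctdisnou"? No
Is rotation = No


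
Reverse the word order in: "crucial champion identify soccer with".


Original: "crucial champion identify soccer with"
Words (1..n): crucial | champion | identify | soccer | with
Reversed (n..1): with | soccer | identify | champion | crucial
Result = "with soccer identify champion crucial"


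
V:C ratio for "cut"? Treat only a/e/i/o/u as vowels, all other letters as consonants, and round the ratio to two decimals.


Word: "cut"
Vowels (a,e,i,o,u): 1
Consonants: 2
Ratio = 1/2
= 0.50


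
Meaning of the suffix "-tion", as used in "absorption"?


Suffix: -tion
As in: absorption -> absorb + -tion, with a spelling change
Meaning = act or process


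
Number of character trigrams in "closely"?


Word: "closely" (length 7)
Number of 3-grams = length - 3 + 1 = 7 - 3 + 1
= 5


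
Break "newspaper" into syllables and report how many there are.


Word: "newspaper"
Syllable breakdown: news | pa | per
Counting: 3 parts
= 3 syllables


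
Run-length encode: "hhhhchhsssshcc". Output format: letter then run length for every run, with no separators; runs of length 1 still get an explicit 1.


String: "hhhhchhsssshcc"
Scanning for consecutive runs:
  'h' x 4
  'c' x 1
  'h' x 2
  's' x 4
  'h' x 1
  'c' x 2
RLE = "h4c1h2s4h1c2"
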